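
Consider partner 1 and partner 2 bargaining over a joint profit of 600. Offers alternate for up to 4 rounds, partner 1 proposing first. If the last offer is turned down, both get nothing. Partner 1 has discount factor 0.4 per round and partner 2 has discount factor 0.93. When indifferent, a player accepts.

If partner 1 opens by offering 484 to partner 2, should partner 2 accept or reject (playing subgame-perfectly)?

Reject

Work out partner 2's continuation value if the offer is rejected.
Round 4 (partner 2 proposes): partner 1 will accept anything ≥ 0, so partner 2 offers 0 and keeps 600.
Round 3 (partner 1 proposes): partner 2 can get 600 next round, worth 0.93 × 600 = 558 now. Partner 1 offers 558 and keeps 600 − 558 = 42.
Round 2 (partner 2 proposes): partner 1 can get 42 next round, worth 0.4 × 42 = 16.8 now; partner 2 offers that and keeps 583.2.
So by rejecting in round 1, partner 2 gets 583.2 next round, worth 0.93 × 583.2 = 542.376 now.
Offer 484 < 542.376, so partner 2 rejects.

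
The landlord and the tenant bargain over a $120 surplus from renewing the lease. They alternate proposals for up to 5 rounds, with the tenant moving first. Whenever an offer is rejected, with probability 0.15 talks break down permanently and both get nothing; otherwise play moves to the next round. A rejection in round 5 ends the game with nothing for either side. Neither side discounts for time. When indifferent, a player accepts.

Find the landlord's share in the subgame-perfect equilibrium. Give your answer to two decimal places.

Round 5 (the tenant proposes): rejection yields 0 for the landlord; the tenant offers 0 and keeps 120.
Round 4 (the landlord proposes): rejecting gives the tenant an expected 0.85 × 120 = 102. The landlord offers 102 and keeps 120 − 102 = 18.
Round 3 (the tenant proposes): rejecting gives the landlord an expected 0.85 × 18 = 15.3. The tenant offers 15.3 and keeps 120 − 15.3 = 104.7.
Round 2 (the landlord proposes): rejecting gives the tenant an expected 0.85 × 104.7 = 88.995; the landlord offers that and keeps 31.005.
Round 1 (the tenant proposes): rejecting gives the landlord an expected 0.85 × 31.005 = 26.35425, so the tenant offers 26.35425, keeping 93.64575.

26.35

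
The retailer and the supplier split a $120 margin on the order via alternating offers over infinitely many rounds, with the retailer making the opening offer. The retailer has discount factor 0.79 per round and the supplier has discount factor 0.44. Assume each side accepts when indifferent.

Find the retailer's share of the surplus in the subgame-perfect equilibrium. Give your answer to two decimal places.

103.00

When the retailer proposes, the supplier accepts any offer worth at least 0.44 times what the supplier would get by proposing next round; and vice versa.
This gives x = 120 − 0.44y and y = 120 − 0.79x, where x and y are each side's share when it proposes.
Hence (1 − 0.44·0.79)x = 120(1 − 0.44), i.e. 0.6524·x = 67.2.
x ≈ 103.0043; the supplier's share is 120 − x ≈ 16.9957.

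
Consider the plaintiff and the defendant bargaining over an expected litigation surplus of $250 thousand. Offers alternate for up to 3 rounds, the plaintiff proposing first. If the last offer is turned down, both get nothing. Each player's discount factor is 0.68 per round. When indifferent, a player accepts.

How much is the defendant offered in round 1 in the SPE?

54.4

Solve by backward induction from round 3.
Round 3 (the plaintiff proposes): the defendant will accept anything ≥ 0, so the plaintiff offers 0 and keeps 250.
Round 2 (the defendant proposes): the plaintiff can get 250 next round, worth 0.68 × 250 = 170 now; the defendant offers that and keeps 80.
Round 1 (the plaintiff proposes): the defendant can get 80 next round, worth 0.68 × 80 = 54.4 now; the plaintiff offers that and keeps 195.6.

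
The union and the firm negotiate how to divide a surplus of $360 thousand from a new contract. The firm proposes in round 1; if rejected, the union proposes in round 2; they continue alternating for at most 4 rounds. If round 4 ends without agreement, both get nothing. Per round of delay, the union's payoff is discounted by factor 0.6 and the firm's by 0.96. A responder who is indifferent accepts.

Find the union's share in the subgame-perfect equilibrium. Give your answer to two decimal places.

Round 4 (the union proposes): the firm will accept anything ≥ 0, so the union offers 0 and keeps 360.
Round 3 (the firm proposes): the union can get 360 next round, worth 0.6 × 360 = 216 now. The firm offers 216 and keeps 360 − 216 = 144.
Round 2 (the union proposes): the firm can get 144 next round, worth 0.96 × 144 = 138.24 now. The union offers 138.24 and keeps 360 − 138.24 = 221.76.
Round 1 (the firm proposes): the union can get 221.76 next round, worth 0.6 × 221.76 = 133.056 now. The firm offers 133.056 and keeps 360 − 133.056 = 226.944.

133.06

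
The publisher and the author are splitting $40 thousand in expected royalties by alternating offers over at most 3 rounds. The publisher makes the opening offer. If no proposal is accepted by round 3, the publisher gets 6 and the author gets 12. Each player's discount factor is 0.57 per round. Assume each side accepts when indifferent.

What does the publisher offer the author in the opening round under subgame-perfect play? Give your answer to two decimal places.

13.70

Round 3 (the publisher proposes): the author gets 12 if talks fail, so the publisher offers 12 and keeps 28.
Round 2 (the author proposes): the publisher can get 28 next round, worth 0.57 × 28 = 15.96 now, so the author offers 15.96, keeping 24.04.
Round 1 (the publisher proposes): the author can get 24.04 next round, worth 0.57 × 24.04 = 13.7028 now; the publisher offers that and keeps 26.2972.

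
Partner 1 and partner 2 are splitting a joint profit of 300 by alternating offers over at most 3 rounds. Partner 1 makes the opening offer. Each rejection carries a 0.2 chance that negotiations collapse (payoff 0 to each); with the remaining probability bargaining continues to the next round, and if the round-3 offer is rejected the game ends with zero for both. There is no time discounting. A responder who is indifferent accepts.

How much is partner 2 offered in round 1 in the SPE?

By backward induction:
Round 3 (partner 1 proposes): rejection yields 0 for partner 2; partner 1 offers 0 and keeps 300.
Round 2 (partner 2 proposes): rejecting gives partner 1 an expected 0.8 × 300 = 240. Partner 2 offers 240 and keeps 300 − 240 = 60.
Round 1 (partner 1 proposes): rejecting gives partner 2 an expected 0.8 × 60 = 48; partner 1 offers that and keeps 252.

48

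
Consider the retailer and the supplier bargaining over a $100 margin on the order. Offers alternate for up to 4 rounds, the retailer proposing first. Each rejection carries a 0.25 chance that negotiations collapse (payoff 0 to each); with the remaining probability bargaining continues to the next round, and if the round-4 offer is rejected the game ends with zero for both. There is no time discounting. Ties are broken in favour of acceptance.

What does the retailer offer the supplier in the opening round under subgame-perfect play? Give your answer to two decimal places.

Round 4 (the supplier proposes): rejection yields 0 for the retailer; the supplier offers 0 and keeps 100.
Round 3 (the retailer proposes): rejecting gives the supplier an expected 0.75 × 100 = 75, so the retailer offers 75, keeping 25.
Round 2 (the supplier proposes): rejecting gives the retailer an expected 0.75 × 25 = 18.75, so the supplier offers 18.75, keeping 81.25.
Round 1 (the retailer proposes): rejecting gives the supplier an expected 0.75 × 81.25 = 60.9375; the retailer offers that and keeps 39.0625.

60.94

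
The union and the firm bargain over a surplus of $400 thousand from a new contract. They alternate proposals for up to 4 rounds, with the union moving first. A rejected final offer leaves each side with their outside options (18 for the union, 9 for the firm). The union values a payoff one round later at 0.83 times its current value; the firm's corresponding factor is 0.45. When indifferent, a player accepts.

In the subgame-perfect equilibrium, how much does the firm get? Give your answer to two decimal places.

94.80

Round 4 (the firm proposes): the union gets 18 if talks fail, so the firm offers 18 and keeps 382.
Round 3 (the union proposes): the firm can get 382 next round, worth 0.45 × 382 = 171.9 now. The union offers 171.9 and keeps 400 − 171.9 = 228.1.
Round 2 (the firm proposes): the union can get 228.1 next round, worth 0.83 × 228.1 = 189.323 now. The firm offers 189.323 and keeps 400 − 189.323 = 210.677.
Round 1 (the union proposes): the firm can get 210.677 next round, worth 0.45 × 210.677 = 94.80465 now. The union offers 94.80465 and keeps 400 − 94.80465 = 305.19535.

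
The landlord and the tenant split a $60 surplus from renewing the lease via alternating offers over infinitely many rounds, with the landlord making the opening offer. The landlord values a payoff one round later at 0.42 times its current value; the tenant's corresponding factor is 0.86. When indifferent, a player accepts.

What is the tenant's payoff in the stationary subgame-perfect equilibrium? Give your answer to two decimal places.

46.85

Let x be the landlord's share when the landlord proposes and y be the tenant's share when the tenant proposes.
The tenant accepts iff offered ≥ 0.86·y, so x = 60 − 0.86y. Symmetrically y = 60 − 0.42x.
Substituting: x = 60 − 0.86(60 − 0.42x), giving x(1 − 0.42·0.86) = 60(1 − 0.86).
So x = 60 × 0.14 / 0.6388 ≈ 13.1497, and the tenant receives 60 − x ≈ 46.8503.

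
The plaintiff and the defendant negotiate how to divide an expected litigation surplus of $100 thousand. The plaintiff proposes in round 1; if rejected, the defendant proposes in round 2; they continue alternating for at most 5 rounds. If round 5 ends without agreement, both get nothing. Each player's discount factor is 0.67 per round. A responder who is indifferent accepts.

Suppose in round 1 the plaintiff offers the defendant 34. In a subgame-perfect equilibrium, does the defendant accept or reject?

Accept

Round 5 (the plaintiff proposes): rejection yields 0 for the defendant; the plaintiff offers 0 and keeps 100.
Round 4 (the defendant proposes): the plaintiff can get 100 next round, worth 0.67 × 100 = 67 now; the defendant offers that and keeps 33.
Round 3 (the plaintiff proposes): the defendant can get 33 next round, worth 0.67 × 33 = 22.11 now, so the plaintiff offers 22.11, keeping 77.89.
Round 2 (the defendant proposes): the plaintiff can get 77.89 next round, worth 0.67 × 77.89 = 52.1863 now, so the defendant offers 52.1863, keeping 47.8137.
So by rejecting in round 1, the defendant gets 47.8137 next round, worth 0.67 × 47.8137 = 32.035179 now.
Offer 34 ≥ 32.035179, so the defendant accepts.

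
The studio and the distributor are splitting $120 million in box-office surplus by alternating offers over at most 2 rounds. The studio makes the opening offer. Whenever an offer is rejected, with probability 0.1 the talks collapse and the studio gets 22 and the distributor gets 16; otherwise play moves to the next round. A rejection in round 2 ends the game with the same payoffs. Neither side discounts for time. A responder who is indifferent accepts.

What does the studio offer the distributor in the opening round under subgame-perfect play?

89.8

Round 2 (the distributor proposes): the studio gets 22 if talks fail, so the distributor offers 22 and keeps 98.
Round 1 (the studio proposes): rejecting gives the distributor an expected 0.9 × 98 + 0.1 × 16 = 89.8. The studio offers 89.8 and keeps 120 − 89.8 = 30.2.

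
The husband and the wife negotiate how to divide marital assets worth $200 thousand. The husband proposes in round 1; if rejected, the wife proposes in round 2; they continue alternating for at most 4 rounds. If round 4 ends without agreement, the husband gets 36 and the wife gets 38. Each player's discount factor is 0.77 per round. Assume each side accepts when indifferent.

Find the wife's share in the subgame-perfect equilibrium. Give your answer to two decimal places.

110.29

By backward induction:
Round 4 (the wife proposes): the husband gets 36 if talks fail, so the wife offers 36 and keeps 164.
Round 3 (the husband proposes): the wife can get 164 next round, worth 0.77 × 164 = 126.28 now; the husband offers that and keeps 73.72.
Round 2 (the wife proposes): the husband can get 73.72 next round, worth 0.77 × 73.72 = 56.7644 now, so the wife offers 56.7644, keeping 143.2356.
Round 1 (the husband proposes): the wife can get 143.2356 next round, worth 0.77 × 143.2356 = 110.291412 now; the husband offers that and keeps 89.708588.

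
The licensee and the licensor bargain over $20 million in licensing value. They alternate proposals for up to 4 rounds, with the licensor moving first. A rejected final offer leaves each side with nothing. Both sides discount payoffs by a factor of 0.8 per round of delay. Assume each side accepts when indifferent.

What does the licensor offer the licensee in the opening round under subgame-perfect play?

13.44

By backward induction:
Round 4 (the licensee proposes): the licensor will accept anything ≥ 0, so the licensee offers 0 and keeps 20.
Round 3 (the licensor proposes): the licensee can get 20 next round, worth 0.8 × 20 = 16 now. The licensor offers 16 and keeps 20 − 16 = 4.
Round 2 (the licensee proposes): the licensor can get 4 next round, worth 0.8 × 4 = 3.2 now; the licensee offers that and keeps 16.8.
Round 1 (the licensor proposes): the licensee can get 16.8 next round, worth 0.8 × 16.8 = 13.44 now, so the licensor offers 13.44, keeping 6.56.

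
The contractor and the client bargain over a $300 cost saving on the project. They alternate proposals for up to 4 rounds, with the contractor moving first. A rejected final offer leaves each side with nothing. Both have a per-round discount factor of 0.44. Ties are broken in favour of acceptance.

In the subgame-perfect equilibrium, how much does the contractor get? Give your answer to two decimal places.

200.52

Solve by backward induction from round 4.
Round 4 (the client proposes): the contractor will accept anything ≥ 0, so the client offers 0 and keeps 300.
Round 3 (the contractor proposes): the client can get 300 next round, worth 0.44 × 300 = 132 now. The contractor offers 132 and keeps 300 − 132 = 168.
Round 2 (the client proposes): the contractor can get 168 next round, worth 0.44 × 168 = 73.92 now; the client offers that and keeps 226.08.
Round 1 (the contractor proposes): the client can get 226.08 next round, worth 0.44 × 226.08 = 99.4752 now. The contractor offers 99.4752 and keeps 300 − 99.4752 = 200.5248.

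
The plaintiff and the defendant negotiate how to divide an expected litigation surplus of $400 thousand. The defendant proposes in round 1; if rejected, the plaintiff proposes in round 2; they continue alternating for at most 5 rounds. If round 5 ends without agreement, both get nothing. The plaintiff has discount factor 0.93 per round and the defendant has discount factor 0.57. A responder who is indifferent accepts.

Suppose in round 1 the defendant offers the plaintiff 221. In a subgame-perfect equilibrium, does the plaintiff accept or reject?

Round 5 (the defendant proposes): the plaintiff will accept anything ≥ 0, so the defendant offers 0 and keeps 400.
Round 4 (the plaintiff proposes): the defendant can get 400 next round, worth 0.57 × 400 = 228 now; the plaintiff offers that and keeps 172.
Round 3 (the defendant proposes): the plaintiff can get 172 next round, worth 0.93 × 172 = 159.96 now. The defendant offers 159.96 and keeps 400 − 159.96 = 240.04.
Round 2 (the plaintiff proposes): the defendant can get 240.04 next round, worth 0.57 × 240.04 = 136.8228 now. The plaintiff offers 136.8228 and keeps 400 − 136.8228 = 263.1772.
So by rejecting in round 1, the plaintiff gets 263.1772 next round, worth 0.93 × 263.1772 = 244.754796 now.
Offer 221 < 244.754796, so the plaintiff rejects.

Reject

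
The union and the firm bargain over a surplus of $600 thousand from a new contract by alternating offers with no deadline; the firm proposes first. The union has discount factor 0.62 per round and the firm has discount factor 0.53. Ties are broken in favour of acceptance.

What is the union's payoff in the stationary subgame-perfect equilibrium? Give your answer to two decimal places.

In a stationary SPE each proposer offers the other exactly their discounted continuation value.
If the firm keeps x when proposing and the union keeps y when proposing, then x = 600 − 0.62y and y = 600 − 0.53x.
Solving: x = 600(1 − 0.62) / (1 − 0.53·0.62) = 228 / 0.6714 ≈ 339.5889.
The union gets 600 − 339.5889 ≈ 260.4111.

260.41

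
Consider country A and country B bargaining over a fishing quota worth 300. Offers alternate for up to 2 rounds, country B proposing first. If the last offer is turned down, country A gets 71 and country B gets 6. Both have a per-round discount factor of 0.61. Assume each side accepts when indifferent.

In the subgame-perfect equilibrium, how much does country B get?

Work backward from the last round.
Round 2 (country A proposes): country B gets 6 if talks fail, so country A offers 6 and keeps 294.
Round 1 (country B proposes): country A can get 294 next round, worth 0.61 × 294 = 179.34 now; country B offers that and keeps 120.66.

120.66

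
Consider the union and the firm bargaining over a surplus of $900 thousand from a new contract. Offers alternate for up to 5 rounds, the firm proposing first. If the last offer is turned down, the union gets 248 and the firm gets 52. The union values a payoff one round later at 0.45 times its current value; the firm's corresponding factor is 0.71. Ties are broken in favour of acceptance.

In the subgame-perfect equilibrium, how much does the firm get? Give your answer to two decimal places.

719.71

Round 5 (the firm proposes): the union gets 248 if talks fail, so the firm offers 248 and keeps 652.
Round 4 (the union proposes): the firm can get 652 next round, worth 0.71 × 652 = 462.92 now, so the union offers 462.92, keeping 437.08.
Round 3 (the firm proposes): the union can get 437.08 next round, worth 0.45 × 437.08 = 196.686 now. The firm offers 196.686 and keeps 900 − 196.686 = 703.314.
Round 2 (the union proposes): the firm can get 703.314 next round, worth 0.71 × 703.314 = 499.35294 now; the union offers that and keeps 400.64706.
Round 1 (the firm proposes): the union can get 400.64706 next round, worth 0.45 × 400.64706 = 180.291177 now. The firm offers 180.291177 and keeps 900 − 180.291177 = 719.708823.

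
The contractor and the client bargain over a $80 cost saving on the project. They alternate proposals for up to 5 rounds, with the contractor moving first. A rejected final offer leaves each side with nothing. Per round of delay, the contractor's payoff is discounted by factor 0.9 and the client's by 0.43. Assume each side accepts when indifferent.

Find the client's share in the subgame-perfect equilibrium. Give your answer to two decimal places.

Round 5 (the contractor proposes): the client will accept anything ≥ 0, so the contractor offers 0 and keeps 80.
Round 4 (the client proposes): the contractor can get 80 next round, worth 0.9 × 80 = 72 now. The client offers 72 and keeps 80 − 72 = 8.
Round 3 (the contractor proposes): the client can get 8 next round, worth 0.43 × 8 = 3.44 now. The contractor offers 3.44 and keeps 80 − 3.44 = 76.56.
Round 2 (the client proposes): the contractor can get 76.56 next round, worth 0.9 × 76.56 = 68.904 now, so the client offers 68.904, keeping 11.096.
Round 1 (the contractor proposes): the client can get 11.096 next round, worth 0.43 × 11.096 = 4.77128 now. The contractor offers 4.77128 and keeps 80 − 4.77128 = 75.22872.

4.77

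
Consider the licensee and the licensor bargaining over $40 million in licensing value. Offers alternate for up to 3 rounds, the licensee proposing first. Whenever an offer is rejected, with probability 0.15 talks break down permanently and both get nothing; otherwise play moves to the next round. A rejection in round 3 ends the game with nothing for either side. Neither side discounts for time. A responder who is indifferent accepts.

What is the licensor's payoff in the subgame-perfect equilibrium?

5.1

By backward induction:
Round 3 (the licensee proposes): rejection yields 0 for the licensor; the licensee offers 0 and keeps 40.
Round 2 (the licensor proposes): rejecting gives the licensee an expected 0.85 × 40 = 34; the licensor offers that and keeps 6.
Round 1 (the licensee proposes): rejecting gives the licensor an expected 0.85 × 6 = 5.1, so the licensee offers 5.1, keeping 34.9.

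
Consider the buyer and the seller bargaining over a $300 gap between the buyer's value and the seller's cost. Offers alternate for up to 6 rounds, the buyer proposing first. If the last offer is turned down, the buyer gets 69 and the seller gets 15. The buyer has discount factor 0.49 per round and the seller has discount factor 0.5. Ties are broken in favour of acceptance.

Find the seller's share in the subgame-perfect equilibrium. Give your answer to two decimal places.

Work backward from the last round.
Round 6 (the seller proposes): the buyer gets 69 if talks fail, so the seller offers 69 and keeps 231.
Round 5 (the buyer proposes): the seller can get 231 next round, worth 0.5 × 231 = 115.5 now; the buyer offers that and keeps 184.5.
Round 4 (the seller proposes): the buyer can get 184.5 next round, worth 0.49 × 184.5 = 90.405 now. The seller offers 90.405 and keeps 300 − 90.405 = 209.595.
Round 3 (the buyer proposes): the seller can get 209.595 next round, worth 0.5 × 209.595 = 104.7975 now; the buyer offers that and keeps 195.2025.
Round 2 (the seller proposes): the buyer can get 195.2025 next round, worth 0.49 × 195.2025 = 95.649225 now. The seller offers 95.649225 and keeps 300 − 95.649225 = 204.350775.
Round 1 (the buyer proposes): the seller can get 204.350775 next round, worth 0.5 × 204.350775 = 102.1753875 now; the buyer offers that and keeps 197.8246125.

102.18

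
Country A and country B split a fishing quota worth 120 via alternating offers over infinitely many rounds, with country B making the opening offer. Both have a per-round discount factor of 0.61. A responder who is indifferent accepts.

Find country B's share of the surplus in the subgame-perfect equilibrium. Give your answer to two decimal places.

74.53

In a stationary SPE each proposer offers the other exactly their discounted continuation value.
If country B keeps x when proposing and country A keeps y when proposing, then x = 120 − 0.61y and y = 120 − 0.61x.
Solving: x = 120(1 − 0.61) / (1 − 0.61·0.61) = 46.8 / 0.6279 ≈ 74.5342.
Country A gets 120 − 74.5342 ≈ 45.4658.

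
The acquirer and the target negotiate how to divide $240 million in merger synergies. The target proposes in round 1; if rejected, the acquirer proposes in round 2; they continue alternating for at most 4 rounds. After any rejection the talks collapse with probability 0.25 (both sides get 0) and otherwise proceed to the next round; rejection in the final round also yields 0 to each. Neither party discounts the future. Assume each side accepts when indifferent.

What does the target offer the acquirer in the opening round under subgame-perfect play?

146.25

Round 4 (the acquirer proposes): the target will accept anything ≥ 0, so the acquirer offers 0 and keeps 240.
Round 3 (the target proposes): rejecting gives the acquirer an expected 0.75 × 240 = 180, so the target offers 180, keeping 60.
Round 2 (the acquirer proposes): rejecting gives the target an expected 0.75 × 60 = 45, so the acquirer offers 45, keeping 195.
Round 1 (the target proposes): rejecting gives the acquirer an expected 0.75 × 195 = 146.25, so the target offers 146.25, keeping 93.75.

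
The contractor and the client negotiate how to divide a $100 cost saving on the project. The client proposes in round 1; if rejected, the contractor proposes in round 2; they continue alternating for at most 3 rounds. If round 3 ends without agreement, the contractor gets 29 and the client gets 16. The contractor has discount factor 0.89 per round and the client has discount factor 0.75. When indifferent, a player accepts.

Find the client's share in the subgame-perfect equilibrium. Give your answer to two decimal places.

Round 3 (the client proposes): the contractor gets 29 if talks fail, so the client offers 29 and keeps 71.
Round 2 (the contractor proposes): the client can get 71 next round, worth 0.75 × 71 = 53.25 now, so the contractor offers 53.25, keeping 46.75.
Round 1 (the client proposes): the contractor can get 46.75 next round, worth 0.89 × 46.75 = 41.6075 now. The client offers 41.6075 and keeps 100 − 41.6075 = 58.3925.

58.39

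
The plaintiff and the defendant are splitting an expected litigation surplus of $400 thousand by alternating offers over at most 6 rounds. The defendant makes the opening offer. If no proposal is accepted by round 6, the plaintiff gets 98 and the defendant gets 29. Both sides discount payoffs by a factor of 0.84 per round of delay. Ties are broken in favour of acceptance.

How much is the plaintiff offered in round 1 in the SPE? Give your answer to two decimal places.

246.85

Round 6 (the plaintiff proposes): the defendant gets 29 if talks fail, so the plaintiff offers 29 and keeps 371.
Round 5 (the defendant proposes): the plaintiff can get 371 next round, worth 0.84 × 371 = 311.64 now, so the defendant offers 311.64, keeping 88.36.
Round 4 (the plaintiff proposes): the defendant can get 88.36 next round, worth 0.84 × 88.36 = 74.2224 now, so the plaintiff offers 74.2224, keeping 325.7776.
Round 3 (the defendant proposes): the plaintiff can get 325.7776 next round, worth 0.84 × 325.7776 = 273.653184 now. The defendant offers 273.653184 and keeps 400 − 273.653184 = 126.346816.
Round 2 (the plaintiff proposes): the defendant can get 126.346816 next round, worth 0.84 × 126.346816 = 106.13132544 now; the plaintiff offers that and keeps 293.86867456.
Round 1 (the defendant proposes): the plaintiff can get 293.86867456 next round, worth 0.84 × 293.86867456 = 246.8496866304 now, so the defendant offers 246.8496866304, keeping 153.1503133696.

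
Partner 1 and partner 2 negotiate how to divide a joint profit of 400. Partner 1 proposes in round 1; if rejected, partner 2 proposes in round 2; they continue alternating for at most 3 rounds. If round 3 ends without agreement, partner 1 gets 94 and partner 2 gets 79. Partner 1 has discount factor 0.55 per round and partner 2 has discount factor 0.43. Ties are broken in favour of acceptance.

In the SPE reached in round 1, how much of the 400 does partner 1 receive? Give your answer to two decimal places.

303.92

Solve by backward induction from round 3.
Round 3 (partner 1 proposes): partner 2 gets 79 if talks fail, so partner 1 offers 79 and keeps 321.
Round 2 (partner 2 proposes): partner 1 can get 321 next round, worth 0.55 × 321 = 176.55 now; partner 2 offers that and keeps 223.45.
Round 1 (partner 1 proposes): partner 2 can get 223.45 next round, worth 0.43 × 223.45 = 96.0835 now. Partner 1 offers 96.0835 and keeps 400 − 96.0835 = 303.9165.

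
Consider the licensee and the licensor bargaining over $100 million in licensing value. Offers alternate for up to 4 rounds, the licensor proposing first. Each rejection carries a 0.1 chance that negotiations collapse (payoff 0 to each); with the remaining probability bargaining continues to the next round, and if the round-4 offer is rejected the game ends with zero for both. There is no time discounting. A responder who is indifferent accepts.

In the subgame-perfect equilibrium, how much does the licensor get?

18.1

Round 4 (the licensee proposes): the licensor will accept anything ≥ 0, so the licensee offers 0 and keeps 100.
Round 3 (the licensor proposes): rejecting gives the licensee an expected 0.9 × 100 = 90. The licensor offers 90 and keeps 100 − 90 = 10.
Round 2 (the licensee proposes): rejecting gives the licensor an expected 0.9 × 10 = 9. The licensee offers 9 and keeps 100 − 9 = 91.
Round 1 (the licensor proposes): rejecting gives the licensee an expected 0.9 × 91 = 81.9. The licensor offers 81.9 and keeps 100 − 81.9 = 18.1.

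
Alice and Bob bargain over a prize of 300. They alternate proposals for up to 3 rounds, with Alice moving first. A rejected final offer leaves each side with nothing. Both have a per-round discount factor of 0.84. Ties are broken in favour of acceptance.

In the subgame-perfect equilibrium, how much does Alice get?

259.68

Work backward from the last round.
Round 3 (Alice proposes): rejection yields 0 for Bob; Alice offers 0 and keeps 300.
Round 2 (Bob proposes): Alice can get 300 next round, worth 0.84 × 300 = 252 now. Bob offers 252 and keeps 300 − 252 = 48.
Round 1 (Alice proposes): Bob can get 48 next round, worth 0.84 × 48 = 40.32 now, so Alice offers 40.32, keeping 259.68.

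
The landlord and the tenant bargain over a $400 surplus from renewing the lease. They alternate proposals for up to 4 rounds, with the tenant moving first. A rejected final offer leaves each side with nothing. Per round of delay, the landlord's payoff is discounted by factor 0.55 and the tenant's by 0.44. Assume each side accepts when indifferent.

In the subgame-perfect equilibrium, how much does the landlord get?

By backward induction:
Round 4 (the landlord proposes): rejection yields 0 for the tenant; the landlord offers 0 and keeps 400.
Round 3 (the tenant proposes): the landlord can get 400 next round, worth 0.55 × 400 = 220 now; the tenant offers that and keeps 180.
Round 2 (the landlord proposes): the tenant can get 180 next round, worth 0.44 × 180 = 79.2 now, so the landlord offers 79.2, keeping 320.8.
Round 1 (the tenant proposes): the landlord can get 320.8 next round, worth 0.55 × 320.8 = 176.44 now. The tenant offers 176.44 and keeps 400 − 176.44 = 223.56.

176.44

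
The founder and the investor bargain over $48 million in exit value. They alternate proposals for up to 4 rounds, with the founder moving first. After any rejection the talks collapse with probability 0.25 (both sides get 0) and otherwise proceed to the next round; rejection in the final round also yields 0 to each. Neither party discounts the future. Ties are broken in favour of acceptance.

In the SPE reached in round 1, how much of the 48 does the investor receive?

29.25

Round 4 (the investor proposes): the founder will accept anything ≥ 0, so the investor offers 0 and keeps 48.
Round 3 (the founder proposes): rejecting gives the investor an expected 0.75 × 48 = 36, so the founder offers 36, keeping 12.
Round 2 (the investor proposes): rejecting gives the founder an expected 0.75 × 12 = 9, so the investor offers 9, keeping 39.
Round 1 (the founder proposes): rejecting gives the investor an expected 0.75 × 39 = 29.25. The founder offers 29.25 and keeps 48 − 29.25 = 18.75.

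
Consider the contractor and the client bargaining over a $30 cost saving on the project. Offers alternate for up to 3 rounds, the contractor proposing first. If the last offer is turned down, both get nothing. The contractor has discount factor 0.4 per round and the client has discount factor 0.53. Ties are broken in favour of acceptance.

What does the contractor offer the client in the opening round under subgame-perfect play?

By backward induction:
Round 3 (the contractor proposes): rejection yields 0 for the client; the contractor offers 0 and keeps 30.
Round 2 (the client proposes): the contractor can get 30 next round, worth 0.4 × 30 = 12 now; the client offers that and keeps 18.
Round 1 (the contractor proposes): the client can get 18 next round, worth 0.53 × 18 = 9.54 now; the contractor offers that and keeps 20.46.

9.54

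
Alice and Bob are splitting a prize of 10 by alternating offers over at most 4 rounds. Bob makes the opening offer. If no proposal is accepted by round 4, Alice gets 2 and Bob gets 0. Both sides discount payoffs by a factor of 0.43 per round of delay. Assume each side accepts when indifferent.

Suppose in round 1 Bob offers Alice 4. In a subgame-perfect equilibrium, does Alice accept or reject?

Round 4 (Alice proposes): Bob will accept anything ≥ 0, so Alice offers 0 and keeps 10.
Round 3 (Bob proposes): Alice can get 10 next round, worth 0.43 × 10 = 4.3 now. Bob offers 4.3 and keeps 10 − 4.3 = 5.7.
Round 2 (Alice proposes): Bob can get 5.7 next round, worth 0.43 × 5.7 = 2.451 now, so Alice offers 2.451, keeping 7.549.
So by rejecting in round 1, Alice gets 7.549 next round, worth 0.43 × 7.549 = 3.24607 now.
Offer 4 ≥ 3.24607, so Alice accepts.

Accept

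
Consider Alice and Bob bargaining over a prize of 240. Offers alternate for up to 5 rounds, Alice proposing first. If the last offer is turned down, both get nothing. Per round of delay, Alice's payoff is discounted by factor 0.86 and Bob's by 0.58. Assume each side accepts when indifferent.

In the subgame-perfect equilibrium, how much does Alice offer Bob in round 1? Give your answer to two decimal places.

By backward induction:
Round 5 (Alice proposes): Bob will accept anything ≥ 0, so Alice offers 0 and keeps 240.
Round 4 (Bob proposes): Alice can get 240 next round, worth 0.86 × 240 = 206.4 now. Bob offers 206.4 and keeps 240 − 206.4 = 33.6.
Round 3 (Alice proposes): Bob can get 33.6 next round, worth 0.58 × 33.6 = 19.488 now; Alice offers that and keeps 220.512.
Round 2 (Bob proposes): Alice can get 220.512 next round, worth 0.86 × 220.512 = 189.64032 now. Bob offers 189.64032 and keeps 240 − 189.64032 = 50.35968.
Round 1 (Alice proposes): Bob can get 50.35968 next round, worth 0.58 × 50.35968 = 29.2086144 now. Alice offers 29.2086144 and keeps 240 − 29.2086144 = 210.7913856.

29.21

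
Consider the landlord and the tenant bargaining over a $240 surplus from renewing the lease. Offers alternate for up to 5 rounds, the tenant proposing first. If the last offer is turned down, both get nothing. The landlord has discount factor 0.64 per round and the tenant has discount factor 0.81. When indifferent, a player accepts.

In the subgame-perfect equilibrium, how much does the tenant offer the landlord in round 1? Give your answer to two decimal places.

Round 5 (the tenant proposes): the landlord will accept anything ≥ 0, so the tenant offers 0 and keeps 240.
Round 4 (the landlord proposes): the tenant can get 240 next round, worth 0.81 × 240 = 194.4 now, so the landlord offers 194.4, keeping 45.6.
Round 3 (the tenant proposes): the landlord can get 45.6 next round, worth 0.64 × 45.6 = 29.184 now. The tenant offers 29.184 and keeps 240 − 29.184 = 210.816.
Round 2 (the landlord proposes): the tenant can get 210.816 next round, worth 0.81 × 210.816 = 170.76096 now, so the landlord offers 170.76096, keeping 69.23904.
Round 1 (the tenant proposes): the landlord can get 69.23904 next round, worth 0.64 × 69.23904 = 44.3129856 now; the tenant offers that and keeps 195.6870144.

44.31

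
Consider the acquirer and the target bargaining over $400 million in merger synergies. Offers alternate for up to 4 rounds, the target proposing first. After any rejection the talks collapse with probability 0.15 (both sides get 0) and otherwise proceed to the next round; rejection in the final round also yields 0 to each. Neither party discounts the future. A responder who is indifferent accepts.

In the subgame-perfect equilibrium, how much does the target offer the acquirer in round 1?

By backward induction:
Round 4 (the acquirer proposes): rejection yields 0 for the target; the acquirer offers 0 and keeps 400.
Round 3 (the target proposes): rejecting gives the acquirer an expected 0.85 × 400 = 340. The target offers 340 and keeps 400 − 340 = 60.
Round 2 (the acquirer proposes): rejecting gives the target an expected 0.85 × 60 = 51; the acquirer offers that and keeps 349.
Round 1 (the target proposes): rejecting gives the acquirer an expected 0.85 × 349 = 296.65; the target offers that and keeps 103.35.

296.65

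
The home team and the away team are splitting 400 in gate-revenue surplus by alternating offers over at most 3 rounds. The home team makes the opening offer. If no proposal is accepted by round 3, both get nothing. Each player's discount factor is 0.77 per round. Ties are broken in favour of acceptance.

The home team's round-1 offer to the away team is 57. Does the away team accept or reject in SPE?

Work out the away team's continuation value if the offer is rejected.
Round 3 (the home team proposes): rejection yields 0 for the away team; the home team offers 0 and keeps 400.
Round 2 (the away team proposes): the home team can get 400 next round, worth 0.77 × 400 = 308 now. The away team offers 308 and keeps 400 − 308 = 92.
So by rejecting in round 1, the away team gets 92 next round, worth 0.77 × 92 = 70.84 now.
Offer 57 < 70.84, so the away team rejects.

Reject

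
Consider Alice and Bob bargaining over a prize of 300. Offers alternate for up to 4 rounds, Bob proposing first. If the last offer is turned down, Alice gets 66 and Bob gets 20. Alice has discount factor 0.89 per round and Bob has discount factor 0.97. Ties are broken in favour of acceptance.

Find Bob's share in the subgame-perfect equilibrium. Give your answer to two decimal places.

76.86

Round 4 (Alice proposes): Bob gets 20 if talks fail, so Alice offers 20 and keeps 280.
Round 3 (Bob proposes): Alice can get 280 next round, worth 0.89 × 280 = 249.2 now; Bob offers that and keeps 50.8.
Round 2 (Alice proposes): Bob can get 50.8 next round, worth 0.97 × 50.8 = 49.276 now. Alice offers 49.276 and keeps 300 − 49.276 = 250.724.
Round 1 (Bob proposes): Alice can get 250.724 next round, worth 0.89 × 250.724 = 223.14436 now, so Bob offers 223.14436, keeping 76.85564.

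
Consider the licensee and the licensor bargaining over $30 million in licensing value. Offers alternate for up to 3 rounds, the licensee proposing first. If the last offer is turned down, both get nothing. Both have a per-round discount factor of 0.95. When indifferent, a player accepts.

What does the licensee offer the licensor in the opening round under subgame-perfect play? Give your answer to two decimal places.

1.43

Round 3 (the licensee proposes): the licensor will accept anything ≥ 0, so the licensee offers 0 and keeps 30.
Round 2 (the licensor proposes): the licensee can get 30 next round, worth 0.95 × 30 = 28.5 now. The licensor offers 28.5 and keeps 30 − 28.5 = 1.5.
Round 1 (the licensee proposes): the licensor can get 1.5 next round, worth 0.95 × 1.5 = 1.425 now, so the licensee offers 1.425, keeping 28.575.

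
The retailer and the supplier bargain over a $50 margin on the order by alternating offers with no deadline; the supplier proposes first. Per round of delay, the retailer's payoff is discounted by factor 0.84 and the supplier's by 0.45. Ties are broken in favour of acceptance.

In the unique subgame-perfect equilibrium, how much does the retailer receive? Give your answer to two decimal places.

37.14

Let x be the supplier's share when the supplier proposes and y be the retailer's share when the retailer proposes.
The retailer accepts iff offered ≥ 0.84·y, so x = 50 − 0.84y. Symmetrically y = 50 − 0.45x.
Substituting: x = 50 − 0.84(50 − 0.45x), giving x(1 − 0.45·0.84) = 50(1 − 0.84).
So x = 50 × 0.16 / 0.622 ≈ 12.8617, and the retailer receives 50 − x ≈ 37.1383.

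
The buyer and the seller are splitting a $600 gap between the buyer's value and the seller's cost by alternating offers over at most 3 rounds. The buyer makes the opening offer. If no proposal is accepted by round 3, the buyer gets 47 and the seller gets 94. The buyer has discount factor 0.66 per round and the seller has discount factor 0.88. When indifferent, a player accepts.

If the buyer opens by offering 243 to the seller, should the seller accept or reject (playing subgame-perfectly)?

Accept

Round 3 (the buyer proposes): the seller gets 94 if talks fail, so the buyer offers 94 and keeps 506.
Round 2 (the seller proposes): the buyer can get 506 next round, worth 0.66 × 506 = 333.96 now. The seller offers 333.96 and keeps 600 − 333.96 = 266.04.
So by rejecting in round 1, the seller gets 266.04 next round, worth 0.88 × 266.04 = 234.1152 now.
Offer 243 ≥ 234.1152, so the seller accepts.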